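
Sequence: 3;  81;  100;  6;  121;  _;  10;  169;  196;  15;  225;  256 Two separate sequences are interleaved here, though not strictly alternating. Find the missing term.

The slot pattern repeats as ABB (period 3), so there are 2 interleaved tracks.
Stream A: 3, 6, 10, 15 (triangular numbers n(n+1)/2 for n = 2, 3, …).
Stream B: 81, 100, 121, ?, 169, 196, 225, 256 (the squares 9², 10², 11², …).
Stream B's pattern makes the blank 144.

144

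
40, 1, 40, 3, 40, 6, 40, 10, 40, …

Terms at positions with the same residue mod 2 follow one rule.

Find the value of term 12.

21

Split by position mod 2 into 2 tracks.
Track A = 40, 40, 40, 40, 40: the constant sequence 40.
Track B = 1, 3, 6, 10: triangular numbers n(n+1)/2 for n = 1, 2, ….
Position 12 → track B, term 6 = 21.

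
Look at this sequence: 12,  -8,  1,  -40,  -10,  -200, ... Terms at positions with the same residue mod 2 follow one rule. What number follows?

Odd-indexed and even-indexed terms follow separate rules.
Stream A is 12, 1, -10, which is subtracting 11 each time.
Stream B is -8, -40, -200, which is geometric with ratio 5.
Term 7 comes from stream A (its 4th entry): -21.

-21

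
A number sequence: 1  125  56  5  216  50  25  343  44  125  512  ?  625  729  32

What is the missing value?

Split by position mod 3 into 3 tracks.
Track A: 1, 5, 25, 125, 625 (successive powers of 5).
Track B: 125, 216, 343, 512, 729 (the cubes 5³, 6³, 7³, …).
Track C: 56, 50, 44, ?, 32 (arithmetic with common difference −6).
So the missing entry in track C is 38.

38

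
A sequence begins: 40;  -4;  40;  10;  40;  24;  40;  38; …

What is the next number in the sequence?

Positions 1, 3, 5, … form one subsequence and positions 2, 4, 6, … form another.
Track A: 40, 40, 40, 40 — constant 40.
Track B: -4, 10, 24, 38 — arithmetic, step +14.
The 9th slot belongs to track A; its 5th term is 40.

40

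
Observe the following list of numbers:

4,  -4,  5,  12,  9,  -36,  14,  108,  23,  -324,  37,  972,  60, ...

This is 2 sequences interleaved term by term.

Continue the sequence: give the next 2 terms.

-2916, 97

Taking every 2nd term gives 2 separate tracks.
Subsequence A is 4, 5, 9, 14, 23, 37, 60, which is a Fibonacci-like recurrence a_n = a_{n-1} + a_{n-2}.
Subsequence B is -4, 12, -36, 108, -324, 972, which is multiplying by -3 each time.
Position 14 falls in subsequence B as its term 7, giving -2916.
Position 15 falls in subsequence A as its term 8, giving 97.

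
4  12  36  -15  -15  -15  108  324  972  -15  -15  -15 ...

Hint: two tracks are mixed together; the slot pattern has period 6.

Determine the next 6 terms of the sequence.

2916, 8748, 26244, -15, -15, -15

Positions follow the repeating pattern AAABBB; grouping by letter gives 2 tracks.
Track A is 4, 12, 36, 108, 324, 972, which is geometric with ratio 3.
Track B is -15, -15, -15, -15, -15, -15, which is always -15.
The 13th slot belongs to track A; its 7th term is 2916.
Position 14 → track A, term 8 = 8748.
Term 15 comes from track A (its 9th entry): 26244.
Position 16 falls in track B as its term 7, giving -15.
Position 17 → track B, term 8 = -15.
Position 18 → track B, term 9 = -15.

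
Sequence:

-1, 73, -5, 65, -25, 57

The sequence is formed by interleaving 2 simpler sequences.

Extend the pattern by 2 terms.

-125, 49

Split by position mod 2 into 2 tracks.
Track A: -1, -5, -25. A geometric progression (common ratio 5).
Track B: 73, 65, 57. Subtracting 8 each time.
Term 7 comes from track A (its 4th entry): -125.
Position 8 falls in track B as its term 4, giving 49.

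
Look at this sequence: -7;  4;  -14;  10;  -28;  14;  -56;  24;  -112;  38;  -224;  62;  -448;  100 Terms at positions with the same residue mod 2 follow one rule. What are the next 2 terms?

Split by position mod 2 into 2 tracks.
Track A is -7, -14, -28, -56, -112, -224, -448, which is a geometric progression (common ratio 2).
Track B is 4, 10, 14, 24, 38, 62, 100, which is a Fibonacci-like recurrence a_n = a_{n-1} + a_{n-2}.
Position 15 falls in track A as its term 8, giving -896.
Position 16 falls in track B as its term 8, giving 162.

-896, 162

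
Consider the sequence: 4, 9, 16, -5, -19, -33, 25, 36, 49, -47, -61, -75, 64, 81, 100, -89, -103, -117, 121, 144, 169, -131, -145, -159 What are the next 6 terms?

The slot pattern repeats as AAABBB (period 6), so there are 2 interleaved tracks.
Stream A: 4, 9, 16, 25, 36, 49, 64, 81, 100, 121, 144, 169 — perfect squares starting at 2².
Stream B: -5, -19, -33, -47, -61, -75, -89, -103, -117, -131, -145, -159 — arithmetic with common difference −14.
Position 25 → stream A, term 13 = 196.
Term 26 comes from stream A (its 14th entry): 225.
Term 27 comes from stream A (its 15th entry): 256.
Position 28 → stream B, term 13 = -173.
Position 29 falls in stream B as its term 14, giving -187.
The 30th slot belongs to stream B; its 15th term is -201.

196, 225, 256, -173, -187, -201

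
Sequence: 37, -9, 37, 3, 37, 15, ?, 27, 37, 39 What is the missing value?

The terms cycle through 2 interleaved subsequences.
Track A: 37, 37, 37, ?, 37 (the constant sequence 37).
Track B: -9, 3, 15, 27, 39 (linear: a_n = -21 + 12·n).
Filling track A at index 4 by its rule yields 37.

37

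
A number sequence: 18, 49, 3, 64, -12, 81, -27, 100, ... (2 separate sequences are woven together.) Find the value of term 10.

121

Positions 1, 3, 5, … form one subsequence and positions 2, 4, 6, … form another.
Stream A: 18, 3, -12, -27. Arithmetic with common difference −15.
Stream B: 49, 64, 81, 100. Consecutive squares n² from n = 7.
Term 10 comes from stream B (its 5th entry): 121.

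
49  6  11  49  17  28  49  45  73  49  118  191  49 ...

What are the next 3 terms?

The slot pattern repeats as ABB (period 3), so there are 2 interleaved tracks.
Track A: 49, 49, 49, 49, 49 (always 49).
Track B: 6, 11, 17, 28, 45, 73, 118, 191 (each term equals the sum of the previous two).
Term 14 comes from track B (its 9th entry): 309.
Term 15 comes from track B (its 10th entry): 500.
The 16th slot belongs to track A; its 6th term is 49.

309, 500, 49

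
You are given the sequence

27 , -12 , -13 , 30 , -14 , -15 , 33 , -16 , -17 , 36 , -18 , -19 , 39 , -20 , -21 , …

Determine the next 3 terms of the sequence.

Positions follow the repeating pattern ABB; grouping by letter gives 2 tracks.
Stream A: 27, 30, 33, 36, 39. Linear: a_n = 24 + 3·n.
Stream B: -12, -13, -14, -15, -16, -17, -18, -19, -20, -21. Arithmetic with common difference −1.
Term 16 comes from stream A (its 6th entry): 42.
The 17th slot belongs to stream B; its 11th term is -22.
Position 18 falls in stream B as its term 12, giving -23.

42, -22, -23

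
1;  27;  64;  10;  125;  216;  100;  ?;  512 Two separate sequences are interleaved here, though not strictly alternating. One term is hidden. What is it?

Positions follow the repeating pattern ABB; grouping by letter gives 2 tracks.
Subsequence A: 1, 10, 100 — powers 10^0, 10^1, 10^2, ….
Subsequence B: 27, 64, 125, 216, ?, 512 — the cubes 3³, 4³, 5³, ….
Subsequence B's pattern makes the blank 343.

343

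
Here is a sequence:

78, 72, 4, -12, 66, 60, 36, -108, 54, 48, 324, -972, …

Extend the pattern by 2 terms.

42, 36

Positions follow the repeating pattern AABB; grouping by letter gives 2 tracks.
Track A: 78, 72, 66, 60, 54, 48 (arithmetic, step −6).
Track B: 4, -12, 36, -108, 324, -972 (multiplying by -3 each time).
The 13th slot belongs to track A; its 7th term is 42.
Position 14 → track A, term 8 = 36.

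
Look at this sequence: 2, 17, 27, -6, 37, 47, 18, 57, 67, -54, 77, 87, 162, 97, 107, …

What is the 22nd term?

-4374

The slot pattern repeats as ABB (period 3), so there are 2 interleaved tracks.
Subsequence A: 2, -6, 18, -54, 162. Multiplying by -3 each time.
Subsequence B: 17, 27, 37, 47, 57, 67, 77, 87, 97, 107. Arithmetic with common difference +10.
Term 22 comes from subsequence A (its 8th entry): -4374.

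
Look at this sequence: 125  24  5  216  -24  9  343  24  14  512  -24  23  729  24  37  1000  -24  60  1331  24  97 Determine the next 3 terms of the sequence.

1728, -24, 157

Taking every 3rd term gives 3 separate tracks.
Subsequence A is 125, 216, 343, 512, 729, 1000, 1331, which is perfect cubes starting at 5³.
Subsequence B is 24, -24, 24, -24, 24, -24, 24, which is alternating ±24.
Subsequence C is 5, 9, 14, 23, 37, 60, 97, which is Fibonacci-style (each term is the sum of the two before it).
Position 22 → subsequence A, term 8 = 1728.
Term 23 comes from subsequence B (its 8th entry): -24.
The 24th slot belongs to subsequence C; its 8th term is 157.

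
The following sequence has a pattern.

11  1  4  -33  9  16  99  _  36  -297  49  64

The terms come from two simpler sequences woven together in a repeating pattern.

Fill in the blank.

Positions follow the repeating pattern ABB; grouping by letter gives 2 tracks.
Track A: 11, -33, 99, -297 (geometric with ratio -3).
Track B: 1, 4, 9, 16, ?, 36, 49, 64 (the squares 1², 2², 3², …).
Track B's pattern makes the blank 25.

25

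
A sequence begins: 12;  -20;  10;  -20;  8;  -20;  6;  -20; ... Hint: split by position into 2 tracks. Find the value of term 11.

Split by position mod 2 into 2 tracks.
Track A is 12, 10, 8, 6, which is arithmetic, step −2.
Track B is -20, -20, -20, -20, which is constant -20.
Term 11 comes from track A (its 6th entry): 2.

2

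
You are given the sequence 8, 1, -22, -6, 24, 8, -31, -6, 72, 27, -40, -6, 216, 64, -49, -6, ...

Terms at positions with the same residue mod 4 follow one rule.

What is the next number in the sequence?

Split by position mod 4 into 4 tracks.
Stream A: 8, 24, 72, 216 — geometric with ratio 3.
Stream B: 1, 8, 27, 64 — perfect cubes starting at 1³.
Stream C: -22, -31, -40, -49 — arithmetic with common difference −9.
Stream D: -6, -6, -6, -6 — always -6.
Position 17 falls in stream A as its term 5, giving 648.

648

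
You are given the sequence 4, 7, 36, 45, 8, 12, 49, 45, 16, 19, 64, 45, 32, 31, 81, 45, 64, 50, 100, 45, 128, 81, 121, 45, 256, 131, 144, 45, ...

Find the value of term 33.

1024

The terms cycle through 4 interleaved subsequences.
Track A: 4, 8, 16, 32, 64, 128, 256. Powers of 2.
Track B: 7, 12, 19, 31, 50, 81, 131. A Fibonacci-like recurrence a_n = a_{n-1} + a_{n-2}.
Track C: 36, 49, 64, 81, 100, 121, 144. Consecutive squares n² from n = 6.
Track D: 45, 45, 45, 45, 45, 45, 45. Constant 45.
Position 33 → track A, term 9 = 1024.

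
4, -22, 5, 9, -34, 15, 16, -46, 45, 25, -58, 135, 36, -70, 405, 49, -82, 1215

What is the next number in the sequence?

Read the sequence 3 terms at a time; column i is its own pattern.
Stream A: 4, 9, 16, 25, 36, 49 — perfect squares starting at 2².
Stream B: -22, -34, -46, -58, -70, -82 — linear: a_n = -10 − 12·n.
Stream C: 5, 15, 45, 135, 405, 1215 — geometric with ratio 3.
The 19th slot belongs to stream A; its 7th term is 64.

64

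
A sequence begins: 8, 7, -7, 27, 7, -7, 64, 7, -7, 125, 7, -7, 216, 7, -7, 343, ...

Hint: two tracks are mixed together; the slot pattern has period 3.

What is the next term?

7

Reading positions in blocks of 3 reveals the pattern ABB — 2 tracks woven together.
Stream A: 8, 27, 64, 125, 216, 343. The cubes 2³, 3³, 4³, ….
Stream B: 7, -7, 7, -7, 7, -7, 7, -7, 7, -7. Alternating ±7.
Position 17 → stream B, term 11 = 7.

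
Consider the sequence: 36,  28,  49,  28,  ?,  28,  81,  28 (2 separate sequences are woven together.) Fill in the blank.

The terms cycle through 2 interleaved subsequences.
Subsequence A: 36, 49, ?, 81 — perfect squares starting at 6².
Subsequence B: 28, 28, 28, 28 — constant 28.
So the missing entry in subsequence A is 64.

64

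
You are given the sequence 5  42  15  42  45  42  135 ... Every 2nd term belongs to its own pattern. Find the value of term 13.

Taking every 2nd term gives 2 separate tracks.
Track A = 5, 15, 45, 135: geometric, ×3 each step.
Track B = 42, 42, 42: always 42.
The 13th slot belongs to track A; its 7th term is 3645.

3645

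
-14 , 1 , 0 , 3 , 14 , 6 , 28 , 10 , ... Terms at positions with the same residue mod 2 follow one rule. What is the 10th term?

Taking every 2nd term gives 2 separate tracks.
Track A: -14, 0, 14, 28 (linear: a_n = -28 + 14·n).
Track B: 1, 3, 6, 10 (triangular numbers n(n+1)/2 for n = 1, 2, …).
Position 10 → track B, term 5 = 15.

15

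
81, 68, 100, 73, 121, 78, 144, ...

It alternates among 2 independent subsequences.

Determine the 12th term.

Odd-indexed and even-indexed terms follow separate rules.
Track A is 81, 100, 121, 144, which is perfect squares starting at 9².
Track B is 68, 73, 78, which is linear: a_n = 63 + 5·n.
Position 12 falls in track B as its term 6, giving 93.

93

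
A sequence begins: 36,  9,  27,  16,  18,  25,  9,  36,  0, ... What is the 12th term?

Positions 1, 3, 5, … form one subsequence and positions 2, 4, 6, … form another.
Track A: 36, 27, 18, 9, 0 (subtracting 9 each time).
Track B: 9, 16, 25, 36 (the squares 3², 4², 5², …).
The 12th slot belongs to track B; its 6th term is 64.

64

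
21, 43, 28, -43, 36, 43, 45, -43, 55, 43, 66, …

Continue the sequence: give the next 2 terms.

Odd-indexed and even-indexed terms follow separate rules.
Stream A: 21, 28, 36, 45, 55, 66. Triangular numbers starting at T_6.
Stream B: 43, -43, 43, -43, 43. Oscillating between 43 and -43.
The 12th slot belongs to stream B; its 6th term is -43.
Position 13 falls in stream A as its term 7, giving 78.

-43, 78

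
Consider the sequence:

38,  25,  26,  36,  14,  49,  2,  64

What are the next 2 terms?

-10, 81

Positions 1, 3, 5, … form one subsequence and positions 2, 4, 6, … form another.
Subsequence A is 38, 26, 14, 2, which is arithmetic, step −12.
Subsequence B is 25, 36, 49, 64, which is perfect squares starting at 5².
The 9th slot belongs to subsequence A; its 5th term is -10.
Position 10 → subsequence B, term 5 = 81.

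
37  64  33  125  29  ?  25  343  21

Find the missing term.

216

Positions 1, 3, 5, … form one subsequence and positions 2, 4, 6, … form another.
Stream A: 37, 33, 29, 25, 21 — subtracting 4 each time.
Stream B: 64, 125, ?, 343 — consecutive cubes n³ from n = 4.
Filling stream B at index 3 by its rule yields 216.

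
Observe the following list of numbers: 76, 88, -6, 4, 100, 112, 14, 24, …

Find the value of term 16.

Reading positions in blocks of 4 reveals the pattern AABB — 2 tracks woven together.
Track A: 76, 88, 100, 112 — arithmetic, step +12.
Track B: -6, 4, 14, 24 — arithmetic with common difference +10.
Position 16 → track B, term 8 = 64.

64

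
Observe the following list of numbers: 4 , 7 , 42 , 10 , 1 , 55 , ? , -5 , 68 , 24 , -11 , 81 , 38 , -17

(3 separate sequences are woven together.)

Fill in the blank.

Split by position mod 3 into 3 tracks.
Track A: 4, 10, ?, 24, 38. A Fibonacci-like recurrence a_n = a_{n-1} + a_{n-2}.
Track B: 7, 1, -5, -11, -17. Arithmetic with common difference −6.
Track C: 42, 55, 68, 81. Arithmetic with common difference +13.
Filling track A at index 3 by its rule yields 14.

14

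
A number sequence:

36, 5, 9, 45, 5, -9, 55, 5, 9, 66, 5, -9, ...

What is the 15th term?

Read the sequence 3 terms at a time; column i is its own pattern.
Subsequence A: 36, 45, 55, 66 — triangular numbers starting at T_8.
Subsequence B: 5, 5, 5, 5 — constant 5.
Subsequence C: 9, -9, 9, -9 — alternating ±9.
Position 15 falls in subsequence C as its term 5, giving 9.

9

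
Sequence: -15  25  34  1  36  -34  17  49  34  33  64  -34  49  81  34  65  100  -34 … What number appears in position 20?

121

Taking every 3rd term gives 3 separate tracks.
Subsequence A: -15, 1, 17, 33, 49, 65. Adding 16 each time.
Subsequence B: 25, 36, 49, 64, 81, 100. The squares 5², 6², 7², ….
Subsequence C: 34, -34, 34, -34, 34, -34. Oscillating between 34 and -34.
Position 20 → subsequence B, term 7 = 121.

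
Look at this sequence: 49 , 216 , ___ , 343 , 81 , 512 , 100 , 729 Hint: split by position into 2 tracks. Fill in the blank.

64

The terms cycle through 2 interleaved subsequences.
Track A: 49, ?, 81, 100 — consecutive squares n² from n = 7.
Track B: 216, 343, 512, 729 — the cubes 6³, 7³, 8³, ….
So the missing entry in track A is 64.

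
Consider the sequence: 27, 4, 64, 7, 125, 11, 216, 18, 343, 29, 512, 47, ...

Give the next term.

Split by position mod 2 into 2 tracks.
Track A: 27, 64, 125, 216, 343, 512. The cubes 3³, 4³, 5³, ….
Track B: 4, 7, 11, 18, 29, 47. A Fibonacci-like recurrence a_n = a_{n-1} + a_{n-2}.
Term 13 comes from track A (its 7th entry): 729.

729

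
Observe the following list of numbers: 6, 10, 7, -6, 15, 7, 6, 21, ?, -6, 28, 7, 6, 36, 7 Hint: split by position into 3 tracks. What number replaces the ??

The terms cycle through 3 interleaved subsequences.
Subsequence A: 6, -6, 6, -6, 6 — oscillating between 6 and -6.
Subsequence B: 10, 15, 21, 28, 36 — triangular numbers n(n+1)/2 for n = 4, 5, ….
Subsequence C: 7, 7, ?, 7, 7 — always 7.
Subsequence C's pattern makes the blank 7.

7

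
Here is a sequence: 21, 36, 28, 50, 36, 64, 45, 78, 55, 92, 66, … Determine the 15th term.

91

Positions 1, 3, 5, … form one subsequence and positions 2, 4, 6, … form another.
Track A = 21, 28, 36, 45, 55, 66: triangular numbers starting at T_6.
Track B = 36, 50, 64, 78, 92: arithmetic, step +14.
Term 15 comes from track A (its 8th entry): 91.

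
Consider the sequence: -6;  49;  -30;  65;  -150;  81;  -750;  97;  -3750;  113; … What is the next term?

Taking every 2nd term gives 2 separate tracks.
Track A = -6, -30, -150, -750, -3750: geometric, ×5 each step.
Track B = 49, 65, 81, 97, 113: linear: a_n = 33 + 16·n.
The 11th slot belongs to track A; its 6th term is -18750.

-18750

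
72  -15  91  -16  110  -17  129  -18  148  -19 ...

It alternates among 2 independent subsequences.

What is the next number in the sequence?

The terms cycle through 2 interleaved subsequences.
Track A: 72, 91, 110, 129, 148 (linear: a_n = 53 + 19·n).
Track B: -15, -16, -17, -18, -19 (linear: a_n = -14 − n).
Term 11 comes from track A (its 6th entry): 167.

167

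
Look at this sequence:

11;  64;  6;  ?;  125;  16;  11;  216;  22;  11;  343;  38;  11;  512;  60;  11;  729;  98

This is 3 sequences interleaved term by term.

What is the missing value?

The terms cycle through 3 interleaved subsequences.
Track A is 11, ?, 11, 11, 11, 11, which is the constant sequence 11.
Track B is 64, 125, 216, 343, 512, 729, which is the cubes 4³, 5³, 6³, ….
Track C is 6, 16, 22, 38, 60, 98, which is each term equals the sum of the previous two.
The gap is track A's term 2; the rule gives 11.

11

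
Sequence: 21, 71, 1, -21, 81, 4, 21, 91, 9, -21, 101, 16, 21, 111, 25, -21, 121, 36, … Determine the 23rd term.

Split by position mod 3: positions 1, 4, 7, … form one track, and each other residue class forms its own.
Track A: 21, -21, 21, -21, 21, -21 (oscillating between 21 and -21).
Track B: 71, 81, 91, 101, 111, 121 (arithmetic with common difference +10).
Track C: 1, 4, 9, 16, 25, 36 (consecutive squares n² from n = 1).
Position 23 → track B, term 8 = 141.

141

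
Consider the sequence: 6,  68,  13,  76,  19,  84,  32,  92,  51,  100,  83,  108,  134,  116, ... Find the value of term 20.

140

Odd-indexed and even-indexed terms follow separate rules.
Track A: 6, 13, 19, 32, 51, 83, 134 — Fibonacci-style (each term is the sum of the two before it).
Track B: 68, 76, 84, 92, 100, 108, 116 — linear: a_n = 60 + 8·n.
Position 20 → track B, term 10 = 140.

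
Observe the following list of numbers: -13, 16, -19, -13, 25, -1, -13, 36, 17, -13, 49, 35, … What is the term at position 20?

100

The terms cycle through 3 interleaved subsequences.
Subsequence A = -13, -13, -13, -13: constant -13.
Subsequence B = 16, 25, 36, 49: consecutive squares n² from n = 4.
Subsequence C = -19, -1, 17, 35: adding 18 each time.
Term 20 comes from subsequence B (its 7th entry): 100.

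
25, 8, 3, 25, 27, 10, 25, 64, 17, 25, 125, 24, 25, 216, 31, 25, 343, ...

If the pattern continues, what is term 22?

25

The terms cycle through 3 interleaved subsequences.
Stream A: 25, 25, 25, 25, 25, 25 (the constant sequence 25).
Stream B: 8, 27, 64, 125, 216, 343 (consecutive cubes n³ from n = 2).
Stream C: 3, 10, 17, 24, 31 (linear: a_n = -4 + 7·n).
Position 22 falls in stream A as its term 8, giving 25.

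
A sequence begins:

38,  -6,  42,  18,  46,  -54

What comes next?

50

Split by position mod 2 into 2 tracks.
Track A: 38, 42, 46 (arithmetic, step +4).
Track B: -6, 18, -54 (multiplying by -3 each time).
The 7th slot belongs to track A; its 4th term is 50.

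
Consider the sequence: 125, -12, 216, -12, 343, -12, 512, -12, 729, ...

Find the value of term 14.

-12

Split by position mod 2 into 2 tracks.
Stream A is 125, 216, 343, 512, 729, which is the cubes 5³, 6³, 7³, ….
Stream B is -12, -12, -12, -12, which is always -12.
Position 14 → stream B, term 7 = -12.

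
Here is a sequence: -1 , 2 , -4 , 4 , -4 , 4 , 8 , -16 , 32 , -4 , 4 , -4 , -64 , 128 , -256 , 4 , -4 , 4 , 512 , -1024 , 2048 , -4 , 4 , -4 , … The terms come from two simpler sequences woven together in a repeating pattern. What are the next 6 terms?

Positions follow the repeating pattern AAABBB; grouping by letter gives 2 tracks.
Stream A: -1, 2, -4, 8, -16, 32, -64, 128, -256, 512, -1024, 2048 (multiplying by -2 each time).
Stream B: 4, -4, 4, -4, 4, -4, 4, -4, 4, -4, 4, -4 (alternating ±4).
Position 25 → stream A, term 13 = -4096.
Position 26 → stream A, term 14 = 8192.
The 27th slot belongs to stream A; its 15th term is -16384.
Position 28 → stream B, term 13 = 4.
Position 29 → stream B, term 14 = -4.
Position 30 → stream B, term 15 = 4.

-4096, 8192, -16384, 4, -4, 4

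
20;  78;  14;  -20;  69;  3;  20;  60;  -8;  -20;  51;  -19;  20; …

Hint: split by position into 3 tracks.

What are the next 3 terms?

42, -30, -20

Read the sequence 3 terms at a time; column i is its own pattern.
Subsequence A is 20, -20, 20, -20, 20, which is alternating ±20.
Subsequence B is 78, 69, 60, 51, which is linear: a_n = 87 − 9·n.
Subsequence C is 14, 3, -8, -19, which is subtracting 11 each time.
Position 14 → subsequence B, term 5 = 42.
Position 15 falls in subsequence C as its term 5, giving -30.
Term 16 comes from subsequence A (its 6th entry): -20.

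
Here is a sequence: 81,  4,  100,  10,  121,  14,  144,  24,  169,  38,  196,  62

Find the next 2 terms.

225, 100

Odd-indexed and even-indexed terms follow separate rules.
Stream A: 81, 100, 121, 144, 169, 196 (perfect squares starting at 9²).
Stream B: 4, 10, 14, 24, 38, 62 (a Fibonacci-like recurrence a_n = a_{n-1} + a_{n-2}).
Position 13 → stream A, term 7 = 225.
Position 14 falls in stream B as its term 7, giving 100.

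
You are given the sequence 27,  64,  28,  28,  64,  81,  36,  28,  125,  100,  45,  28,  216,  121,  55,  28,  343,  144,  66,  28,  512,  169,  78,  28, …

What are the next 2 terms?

Split by position mod 4: positions 1, 5, 9, … form one track, and each other residue class forms its own.
Track A is 27, 64, 125, 216, 343, 512, which is consecutive cubes n³ from n = 3.
Track B is 64, 81, 100, 121, 144, 169, which is consecutive squares n² from n = 8.
Track C is 28, 36, 45, 55, 66, 78, which is triangular numbers n(n+1)/2 for n = 7, 8, ….
Track D is 28, 28, 28, 28, 28, 28, which is always 28.
The 25th slot belongs to track A; its 7th term is 729.
Term 26 comes from track B (its 7th entry): 196.

729, 196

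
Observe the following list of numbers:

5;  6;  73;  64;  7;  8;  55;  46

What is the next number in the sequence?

The slot pattern repeats as AABB (period 4), so there are 2 interleaved tracks.
Track A = 5, 6, 7, 8: adding 1 each time.
Track B = 73, 64, 55, 46: subtracting 9 each time.
The 9th slot belongs to track A; its 5th term is 9.

9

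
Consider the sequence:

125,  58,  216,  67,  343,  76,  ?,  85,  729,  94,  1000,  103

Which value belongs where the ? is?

512

Positions 1, 3, 5, … form one subsequence and positions 2, 4, 6, … form another.
Subsequence A is 125, 216, 343, ?, 729, 1000, which is perfect cubes starting at 5³.
Subsequence B is 58, 67, 76, 85, 94, 103, which is linear: a_n = 49 + 9·n.
So the missing entry in subsequence A is 512.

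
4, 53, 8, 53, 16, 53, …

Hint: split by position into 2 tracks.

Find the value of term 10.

Taking every 2nd term gives 2 separate tracks.
Track A: 4, 8, 16 (powers 2^2, 2^3, 2^4, …).
Track B: 53, 53, 53 (constant 53).
Term 10 comes from track B (its 5th entry): 53.

53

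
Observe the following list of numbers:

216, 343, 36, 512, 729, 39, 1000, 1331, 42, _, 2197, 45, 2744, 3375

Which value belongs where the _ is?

The slot pattern repeats as AAB (period 3), so there are 2 interleaved tracks.
Track A: 216, 343, 512, 729, 1000, 1331, ?, 2197, 2744, 3375 — perfect cubes starting at 6³.
Track B: 36, 39, 42, 45 — arithmetic, step +3.
So the missing entry in track A is 1728.

1728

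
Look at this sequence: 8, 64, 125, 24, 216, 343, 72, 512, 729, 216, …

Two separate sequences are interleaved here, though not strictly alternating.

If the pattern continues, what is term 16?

1944

Positions follow the repeating pattern ABB; grouping by letter gives 2 tracks.
Subsequence A = 8, 24, 72, 216: multiplying by 3 each time.
Subsequence B = 64, 125, 216, 343, 512, 729: perfect cubes starting at 4³.
Position 16 falls in subsequence A as its term 6, giving 1944.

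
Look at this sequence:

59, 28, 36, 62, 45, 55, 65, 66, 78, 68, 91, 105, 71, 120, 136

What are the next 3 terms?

74, 153, 171

Positions follow the repeating pattern ABB; grouping by letter gives 2 tracks.
Track A: 59, 62, 65, 68, 71 (arithmetic, step +3).
Track B: 28, 36, 45, 55, 66, 78, 91, 105, 120, 136 (triangular numbers starting at T_7).
Position 16 falls in track A as its term 6, giving 74.
Position 17 falls in track B as its term 11, giving 153.
Term 18 comes from track B (its 12th entry): 171.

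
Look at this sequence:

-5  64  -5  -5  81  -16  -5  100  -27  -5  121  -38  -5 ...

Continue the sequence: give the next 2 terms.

Split by position mod 3 into 3 tracks.
Subsequence A = -5, -5, -5, -5, -5: constant -5.
Subsequence B = 64, 81, 100, 121: the squares 8², 9², 10², ….
Subsequence C = -5, -16, -27, -38: arithmetic with common difference −11.
Position 14 falls in subsequence B as its term 5, giving 144.
Position 15 falls in subsequence C as its term 5, giving -49.

144, -49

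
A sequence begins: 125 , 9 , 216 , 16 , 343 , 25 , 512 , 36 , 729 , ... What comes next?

Positions 1, 3, 5, … form one subsequence and positions 2, 4, 6, … form another.
Stream A: 125, 216, 343, 512, 729 — perfect cubes starting at 5³.
Stream B: 9, 16, 25, 36 — consecutive squares n² from n = 3.
The 10th slot belongs to stream B; its 5th term is 49.

49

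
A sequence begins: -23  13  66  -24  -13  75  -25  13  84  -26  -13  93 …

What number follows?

-27

Taking every 3rd term gives 3 separate tracks.
Track A is -23, -24, -25, -26, which is arithmetic, step −1.
Track B is 13, -13, 13, -13, which is alternating ±13.
Track C is 66, 75, 84, 93, which is arithmetic with common difference +9.
Position 13 → track A, term 5 = -27.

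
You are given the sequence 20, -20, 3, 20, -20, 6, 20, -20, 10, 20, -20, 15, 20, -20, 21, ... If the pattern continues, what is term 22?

20

The slot pattern repeats as AAB (period 3), so there are 2 interleaved tracks.
Track A: 20, -20, 20, -20, 20, -20, 20, -20, 20, -20 — oscillating between 20 and -20.
Track B: 3, 6, 10, 15, 21 — triangular numbers starting at T_2.
Term 22 comes from track A (its 15th entry): 20.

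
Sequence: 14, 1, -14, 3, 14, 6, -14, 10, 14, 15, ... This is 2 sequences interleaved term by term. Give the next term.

-14

Odd-indexed and even-indexed terms follow separate rules.
Track A = 14, -14, 14, -14, 14: alternating ±14.
Track B = 1, 3, 6, 10, 15: the triangular numbers T_1, T_2, ….
Position 11 → track A, term 6 = -14.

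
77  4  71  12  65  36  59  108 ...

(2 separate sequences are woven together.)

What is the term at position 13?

Positions 1, 3, 5, … form one subsequence and positions 2, 4, 6, … form another.
Track A = 77, 71, 65, 59: subtracting 6 each time.
Track B = 4, 12, 36, 108: geometric, ×3 each step.
The 13th slot belongs to track A; its 7th term is 41.

41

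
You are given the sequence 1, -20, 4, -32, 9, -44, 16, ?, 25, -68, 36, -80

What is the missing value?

-56

The terms cycle through 2 interleaved subsequences.
Track A: 1, 4, 9, 16, 25, 36. Consecutive squares n² from n = 1.
Track B: -20, -32, -44, ?, -68, -80. Linear: a_n = -8 − 12·n.
The gap is track B's term 4; the rule gives -56.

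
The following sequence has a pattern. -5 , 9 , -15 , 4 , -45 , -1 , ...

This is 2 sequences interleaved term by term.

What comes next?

The terms cycle through 2 interleaved subsequences.
Track A = -5, -15, -45: multiplying by 3 each time.
Track B = 9, 4, -1: subtracting 5 each time.
The 7th slot belongs to track A; its 4th term is -135.

-135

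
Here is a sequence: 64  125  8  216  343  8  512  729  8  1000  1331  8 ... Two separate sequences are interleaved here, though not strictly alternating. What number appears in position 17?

3375

Positions follow the repeating pattern AAB; grouping by letter gives 2 tracks.
Track A = 64, 125, 216, 343, 512, 729, 1000, 1331: consecutive cubes n³ from n = 4.
Track B = 8, 8, 8, 8: constant 8.
Term 17 comes from track A (its 12th entry): 3375.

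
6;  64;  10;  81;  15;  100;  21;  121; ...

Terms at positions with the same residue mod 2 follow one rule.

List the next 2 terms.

Taking every 2nd term gives 2 separate tracks.
Track A: 6, 10, 15, 21 — triangular numbers n(n+1)/2 for n = 3, 4, ….
Track B: 64, 81, 100, 121 — the squares 8², 9², 10², ….
Position 9 falls in track A as its term 5, giving 28.
Position 10 → track B, term 5 = 144.

28, 144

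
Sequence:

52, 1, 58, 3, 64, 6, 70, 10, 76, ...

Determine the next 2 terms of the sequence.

15, 82

Positions 1, 3, 5, … form one subsequence and positions 2, 4, 6, … form another.
Track A: 52, 58, 64, 70, 76 (arithmetic, step +6).
Track B: 1, 3, 6, 10 (triangular numbers n(n+1)/2 for n = 1, 2, …).
Position 10 → track B, term 5 = 15.
The 11th slot belongs to track A; its 6th term is 82.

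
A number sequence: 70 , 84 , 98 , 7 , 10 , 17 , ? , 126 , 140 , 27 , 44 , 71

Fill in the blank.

Positions follow the repeating pattern AAABBB; grouping by letter gives 2 tracks.
Stream A: 70, 84, 98, ?, 126, 140 — linear: a_n = 56 + 14·n.
Stream B: 7, 10, 17, 27, 44, 71 — a Fibonacci-like recurrence a_n = a_{n-1} + a_{n-2}.
So the missing entry in stream A is 112.

112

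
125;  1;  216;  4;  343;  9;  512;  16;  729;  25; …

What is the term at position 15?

Positions 1, 3, 5, … form one subsequence and positions 2, 4, 6, … form another.
Track A: 125, 216, 343, 512, 729. Perfect cubes starting at 5³.
Track B: 1, 4, 9, 16, 25. The squares 1², 2², 3², ….
Position 15 → track A, term 8 = 1728.

1728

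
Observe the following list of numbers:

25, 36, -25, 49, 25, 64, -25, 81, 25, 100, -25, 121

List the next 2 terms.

25, 144

Positions 1, 3, 5, … form one subsequence and positions 2, 4, 6, … form another.
Subsequence A: 25, -25, 25, -25, 25, -25. Alternating ±25.
Subsequence B: 36, 49, 64, 81, 100, 121. Perfect squares starting at 6².
The 13th slot belongs to subsequence A; its 7th term is 25.
Position 14 falls in subsequence B as its term 7, giving 144.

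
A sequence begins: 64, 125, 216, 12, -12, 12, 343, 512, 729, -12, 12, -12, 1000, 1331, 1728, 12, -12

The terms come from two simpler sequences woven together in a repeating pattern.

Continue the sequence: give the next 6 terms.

Reading positions in blocks of 6 reveals the pattern AAABBB — 2 tracks woven together.
Track A = 64, 125, 216, 343, 512, 729, 1000, 1331, 1728: perfect cubes starting at 4³.
Track B = 12, -12, 12, -12, 12, -12, 12, -12: oscillating between 12 and -12.
The 18th slot belongs to track B; its 9th term is 12.
Position 19 falls in track A as its term 10, giving 2197.
Term 20 comes from track A (its 11th entry): 2744.
Position 21 → track A, term 12 = 3375.
Position 22 → track B, term 10 = -12.
Position 23 falls in track B as its term 11, giving 12.

12, 2197, 2744, 3375, -12, 12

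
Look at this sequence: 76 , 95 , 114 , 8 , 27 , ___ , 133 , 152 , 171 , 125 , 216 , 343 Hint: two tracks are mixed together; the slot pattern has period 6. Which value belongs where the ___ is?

64

The slot pattern repeats as AAABBB (period 6), so there are 2 interleaved tracks.
Stream A: 76, 95, 114, 133, 152, 171 — linear: a_n = 57 + 19·n.
Stream B: 8, 27, ?, 125, 216, 343 — perfect cubes starting at 2³.
So the missing entry in stream B is 64.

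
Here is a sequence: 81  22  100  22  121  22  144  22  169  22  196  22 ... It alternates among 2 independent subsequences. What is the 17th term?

289

Split by position mod 2 into 2 tracks.
Subsequence A = 81, 100, 121, 144, 169, 196: perfect squares starting at 9².
Subsequence B = 22, 22, 22, 22, 22, 22: always 22.
The 17th slot belongs to subsequence A; its 9th term is 289.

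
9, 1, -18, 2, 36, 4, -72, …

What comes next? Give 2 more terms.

8, 144

Positions 1, 3, 5, … form one subsequence and positions 2, 4, 6, … form another.
Track A is 9, -18, 36, -72, which is geometric with ratio -2.
Track B is 1, 2, 4, which is powers of 2.
Position 8 → track B, term 4 = 8.
Term 9 comes from track A (its 5th entry): 144.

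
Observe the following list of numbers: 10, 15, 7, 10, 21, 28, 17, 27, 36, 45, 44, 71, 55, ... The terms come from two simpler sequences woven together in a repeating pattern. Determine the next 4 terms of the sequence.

Reading positions in blocks of 4 reveals the pattern AABB — 2 tracks woven together.
Stream A = 10, 15, 21, 28, 36, 45, 55: triangular numbers n(n+1)/2 for n = 4, 5, ….
Stream B = 7, 10, 17, 27, 44, 71: each term equals the sum of the previous two.
Term 14 comes from stream A (its 8th entry): 66.
Position 15 → stream B, term 7 = 115.
Position 16 falls in stream B as its term 8, giving 186.
Term 17 comes from stream A (its 9th entry): 78.

66, 115, 186, 78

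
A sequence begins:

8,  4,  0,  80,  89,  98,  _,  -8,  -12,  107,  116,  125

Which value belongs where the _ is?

Positions follow the repeating pattern AAABBB; grouping by letter gives 2 tracks.
Track A: 8, 4, 0, ?, -8, -12 (arithmetic with common difference −4).
Track B: 80, 89, 98, 107, 116, 125 (arithmetic, step +9).
The gap is track A's term 4; the rule gives -4.

-4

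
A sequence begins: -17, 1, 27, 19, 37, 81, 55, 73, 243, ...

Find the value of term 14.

145

Positions follow the repeating pattern AAB; grouping by letter gives 2 tracks.
Track A is -17, 1, 19, 37, 55, 73, which is arithmetic, step +18.
Track B is 27, 81, 243, which is powers 3^3, 3^4, 3^5, ….
Position 14 falls in track A as its term 10, giving 145.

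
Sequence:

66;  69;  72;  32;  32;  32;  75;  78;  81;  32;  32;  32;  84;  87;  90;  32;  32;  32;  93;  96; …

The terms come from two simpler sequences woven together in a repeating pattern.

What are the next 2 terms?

99, 32

Positions follow the repeating pattern AAABBB; grouping by letter gives 2 tracks.
Subsequence A: 66, 69, 72, 75, 78, 81, 84, 87, 90, 93, 96. Arithmetic, step +3.
Subsequence B: 32, 32, 32, 32, 32, 32, 32, 32, 32. The constant sequence 32.
Position 21 → subsequence A, term 12 = 99.
Position 22 → subsequence B, term 10 = 32.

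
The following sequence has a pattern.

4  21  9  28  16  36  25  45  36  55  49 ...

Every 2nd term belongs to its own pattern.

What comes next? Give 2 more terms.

66, 64

Taking every 2nd term gives 2 separate tracks.
Track A is 4, 9, 16, 25, 36, 49, which is the squares 2², 3², 4², ….
Track B is 21, 28, 36, 45, 55, which is triangular numbers starting at T_6.
Term 12 comes from track B (its 6th entry): 66.
Term 13 comes from track A (its 7th entry): 64.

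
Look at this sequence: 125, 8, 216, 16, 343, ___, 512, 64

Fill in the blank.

32

Positions 1, 3, 5, … form one subsequence and positions 2, 4, 6, … form another.
Stream A = 125, 216, 343, 512: consecutive cubes n³ from n = 5.
Stream B = 8, 16, ?, 64: powers 2^3, 2^4, 2^5, ….
Stream B's pattern makes the blank 32.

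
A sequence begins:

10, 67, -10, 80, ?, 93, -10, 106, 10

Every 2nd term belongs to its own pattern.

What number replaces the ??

10

The terms cycle through 2 interleaved subsequences.
Track A is 10, -10, ?, -10, 10, which is oscillating between 10 and -10.
Track B is 67, 80, 93, 106, which is arithmetic with common difference +13.
The gap is track A's term 3; the rule gives 10.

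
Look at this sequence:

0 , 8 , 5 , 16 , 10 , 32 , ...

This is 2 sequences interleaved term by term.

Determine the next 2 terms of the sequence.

Taking every 2nd term gives 2 separate tracks.
Track A: 0, 5, 10 (linear: a_n = -5 + 5·n).
Track B: 8, 16, 32 (powers 2^3, 2^4, 2^5, …).
The 7th slot belongs to track A; its 4th term is 15.
The 8th slot belongs to track B; its 4th term is 64.

15, 64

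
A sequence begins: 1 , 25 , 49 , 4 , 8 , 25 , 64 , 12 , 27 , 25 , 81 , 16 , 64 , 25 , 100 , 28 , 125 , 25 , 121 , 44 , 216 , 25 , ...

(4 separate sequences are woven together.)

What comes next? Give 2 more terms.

144, 72

Taking every 4th term gives 4 separate tracks.
Subsequence A is 1, 8, 27, 64, 125, 216, which is perfect cubes starting at 1³.
Subsequence B is 25, 25, 25, 25, 25, 25, which is the constant sequence 25.
Subsequence C is 49, 64, 81, 100, 121, which is consecutive squares n² from n = 7.
Subsequence D is 4, 12, 16, 28, 44, which is each term equals the sum of the previous two.
The 23rd slot belongs to subsequence C; its 6th term is 144.
The 24th slot belongs to subsequence D; its 6th term is 72.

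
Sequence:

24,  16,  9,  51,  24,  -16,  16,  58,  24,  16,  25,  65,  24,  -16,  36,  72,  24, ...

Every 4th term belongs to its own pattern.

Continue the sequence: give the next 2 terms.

Split by position mod 4: positions 1, 5, 9, … form one track, and each other residue class forms its own.
Subsequence A = 24, 24, 24, 24, 24: the constant sequence 24.
Subsequence B = 16, -16, 16, -16: oscillating between 16 and -16.
Subsequence C = 9, 16, 25, 36: perfect squares starting at 3².
Subsequence D = 51, 58, 65, 72: arithmetic, step +7.
Position 18 falls in subsequence B as its term 5, giving 16.
Term 19 comes from subsequence C (its 5th entry): 49.

16, 49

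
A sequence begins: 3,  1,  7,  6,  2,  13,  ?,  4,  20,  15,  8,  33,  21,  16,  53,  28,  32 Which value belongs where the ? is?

Taking every 3rd term gives 3 separate tracks.
Track A is 3, 6, ?, 15, 21, 28, which is triangular numbers starting at T_2.
Track B is 1, 2, 4, 8, 16, 32, which is powers 2^0, 2^1, 2^2, ….
Track C is 7, 13, 20, 33, 53, which is a Fibonacci-like recurrence a_n = a_{n-1} + a_{n-2}.
So the missing entry in track A is 10.

10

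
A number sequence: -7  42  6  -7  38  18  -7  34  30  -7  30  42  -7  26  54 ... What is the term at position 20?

18

Split by position mod 3 into 3 tracks.
Subsequence A = -7, -7, -7, -7, -7: constant -7.
Subsequence B = 42, 38, 34, 30, 26: subtracting 4 each time.
Subsequence C = 6, 18, 30, 42, 54: arithmetic, step +12.
Position 20 → subsequence B, term 7 = 18.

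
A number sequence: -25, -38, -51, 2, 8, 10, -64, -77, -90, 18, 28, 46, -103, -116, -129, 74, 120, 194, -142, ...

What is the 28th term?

The slot pattern repeats as AAABBB (period 6), so there are 2 interleaved tracks.
Stream A: -25, -38, -51, -64, -77, -90, -103, -116, -129, -142 — arithmetic, step −13.
Stream B: 2, 8, 10, 18, 28, 46, 74, 120, 194 — each term equals the sum of the previous two.
Term 28 comes from stream B (its 13th entry): 1330.

1330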